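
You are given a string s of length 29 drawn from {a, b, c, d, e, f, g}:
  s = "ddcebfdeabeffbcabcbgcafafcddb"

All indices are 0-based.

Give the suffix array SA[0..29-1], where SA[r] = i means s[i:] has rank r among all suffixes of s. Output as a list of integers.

[15, 8, 21, 23, 28, 13, 16, 9, 4, 18, 14, 20, 17, 25, 2, 27, 1, 26, 0, 6, 7, 3, 10, 22, 12, 24, 5, 11, 19]

rank | idx | suffix
   0 |  15 | abcbgcafafcddb
   1 |   8 | abeffbcabcbgcafafcddb
   2 |  21 | afafcddb
   3 |  23 | afcddb
   4 |  28 | b
   5 |  13 | bcabcbgcafafcddb
   6 |  16 | bcbgcafafcddb
   7 |   9 | beffbcabcbgcafafcddb
   8 |   4 | bfdeabeffbcabcbgcafafcddb
   9 |  18 | bgcafafcddb
  10 |  14 | cabcbgcafafcddb
  11 |  20 | cafafcddb
  12 |  17 | cbgcafafcddb
  13 |  25 | cddb
  14 |   2 | cebfdeabeffbcabcbgcafafcddb
  15 |  27 | db
  16 |   1 | dcebfdeabeffbcabcbgcafafcddb
  17 |  26 | ddb
  18 |   0 | ddcebfdeabeffbcabcbgcafafcddb
  19 |   6 | deabeffbcabcbgcafafcddb
  20 |   7 | eabeffbcabcbgcafafcddb
  21 |   3 | ebfdeabeffbcabcbgcafafcddb
  22 |  10 | effbcabcbgcafafcddb
  23 |  22 | fafcddb
  24 |  12 | fbcabcbgcafafcddb
  25 |  24 | fcddb
  26 |   5 | fdeabeffbcabcbgcafafcddb
  27 |  11 | ffbcabcbgcafafcddb
  28 |  19 | gcafafcddb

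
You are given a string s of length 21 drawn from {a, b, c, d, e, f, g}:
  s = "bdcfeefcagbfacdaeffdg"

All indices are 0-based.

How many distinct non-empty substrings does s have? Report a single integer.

216

rank→(start, suffix):
  0 → (12, 'acdaeffdg')
  1 → (15, 'aeffdg')
  2 → (8, 'agbfacdaeffdg')
  3 → (0, 'bdcfeefcagbfacdaeffdg')
  4 → (10, 'bfacdaeffdg')
  5 → (7, 'cagbfacdaeffdg')
  6 → (13, 'cdaeffdg')
  7 → (2, 'cfeefcagbfacdaeffdg')
  8 → (14, 'daeffdg')
  9 → (1, 'dcfeefcagbfacdaeffdg')
  10 → (19, 'dg')
  11 → (4, 'eefcagbfacdaeffdg')
  12 → (5, 'efcagbfacdaeffdg')
  13 → (16, 'effdg')
  14 → (11, 'facdaeffdg')
  15 → (6, 'fcagbfacdaeffdg')
  16 → (18, 'fdg')
  17 → (3, 'feefcagbfacdaeffdg')
  18 → (17, 'ffdg')
  19 → (20, 'g')
  20 → (9, 'gbfacdaeffdg')

SA = [12, 15, 8, 0, 10, 7, 13, 2, 14, 1, 19, 4, 5, 16, 11, 6, 18, 3, 17, 20, 9]
[i] adj suffixes → lcp
  [1] 12/15 → 1 ('a')
  [2] 15/8 → 1 ('a')
  [3] 8/0 → 0 ('')
  [4] 0/10 → 1 ('b')
  [5] 10/7 → 0 ('')
  [6] 7/13 → 1 ('c')
  [7] 13/2 → 1 ('c')
  [8] 2/14 → 0 ('')
  [9] 14/1 → 1 ('d')
  [10] 1/19 → 1 ('d')
  [11] 19/4 → 0 ('')
  [12] 4/5 → 1 ('e')
  [13] 5/16 → 2 ('ef')
  [14] 16/11 → 0 ('')
  [15] 11/6 → 1 ('f')
  [16] 6/18 → 1 ('f')
  [17] 18/3 → 1 ('f')
  [18] 3/17 → 1 ('f')
  [19] 17/20 → 0 ('')
  [20] 20/9 → 1 ('g')

n(n+1)/2 = 21·22/2 = 231
Σ LCP = 0 + 1 + 1 + 0 + 1 + 0 + 1 + 1 + 0 + 1 + 1 + 0 + 1 + 2 + 0 + 1 + 1 + 1 + 1 + 0 + 1 = 15
distinct = 231 − 15 = 216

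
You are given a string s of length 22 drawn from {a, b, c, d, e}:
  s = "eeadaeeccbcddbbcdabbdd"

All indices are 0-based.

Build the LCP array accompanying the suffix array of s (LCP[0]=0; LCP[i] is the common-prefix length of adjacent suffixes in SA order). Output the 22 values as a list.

rank | idx | suffix
   0 |  17 | abbdd
   1 |   2 | adaeeccbcddbbcdabbdd
   2 |   4 | aeeccbcddbbcdabbdd
   3 |  13 | bbcdabbdd
   4 |  18 | bbdd
   5 |  14 | bcdabbdd
   6 |   9 | bcddbbcdabbdd
   7 |  19 | bdd
   8 |   8 | cbcddbbcdabbdd
   9 |   7 | ccbcddbbcdabbdd
  10 |  15 | cdabbdd
  11 |  10 | cddbbcdabbdd
  12 |  21 | d
  13 |  16 | dabbdd
  14 |   3 | daeeccbcddbbcdabbdd
  15 |  12 | dbbcdabbdd
  16 |  20 | dd
  17 |  11 | ddbbcdabbdd
  18 |   1 | eadaeeccbcddbbcdabbdd
  19 |   6 | eccbcddbbcdabbdd
  20 |   0 | eeadaeeccbcddbbcdabbdd
  21 |   5 | eeccbcddbbcdabbdd

SA = [17, 2, 4, 13, 18, 14, 9, 19, 8, 7, 15, 10, 21, 16, 3, 12, 20, 11, 1, 6, 0, 5]
[i] adj suffixes → lcp
  [1] 17/2 → 1 ('a')
  [2] 2/4 → 1 ('a')
  [3] 4/13 → 0 ('')
  [4] 13/18 → 2 ('bb')
  [5] 18/14 → 1 ('b')
  [6] 14/9 → 3 ('bcd')
  [7] 9/19 → 1 ('b')
  [8] 19/8 → 0 ('')
  [9] 8/7 → 1 ('c')
  [10] 7/15 → 1 ('c')
  [11] 15/10 → 2 ('cd')
  [12] 10/21 → 0 ('')
  [13] 21/16 → 1 ('d')
  [14] 16/3 → 2 ('da')
  [15] 3/12 → 1 ('d')
  [16] 12/20 → 1 ('d')
  [17] 20/11 → 2 ('dd')
  [18] 11/1 → 0 ('')
  [19] 1/6 → 1 ('e')
  [20] 6/0 → 1 ('e')
  [21] 0/5 → 2 ('ee')

[0, 1, 1, 0, 2, 1, 3, 1, 0, 1, 1, 2, 0, 1, 2, 1, 1, 2, 0, 1, 1, 2]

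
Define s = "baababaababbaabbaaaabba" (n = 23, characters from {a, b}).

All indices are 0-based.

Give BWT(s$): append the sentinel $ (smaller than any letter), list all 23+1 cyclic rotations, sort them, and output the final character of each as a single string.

abbabbabbaaaabbb$abaaaaa

rank  rotation                  last
    0  $baababaababbaabbaaaabba  a
    1  a$baababaababbaabbaaaabb  b
    2  aaaabba$baababaababbaabb  b
    3  aaabba$baababaababbaabba  a
    4  aababaababbaabbaaaabba$b  b
    5  aababbaabbaaaabba$baabab  b
    6  aabba$baababaababbaabbaa  a
    7  aabbaaaabba$baababaababb  b
    8  abaababbaabbaaaabba$baab  b
    9  ababaababbaabbaaaabba$ba  a
   10  ababbaabbaaaabba$baababa  a
   11  abba$baababaababbaabbaaa  a
   12  abbaaaabba$baababaababba  a
   13  abbaabbaaaabba$baababaab  b
   14  ba$baababaababbaabbaaaab  b
   15  baaaabba$baababaababbaab  b
   16  baababaababbaabbaaaabba$  $
   17  baababbaabbaaaabba$baaba  a
   18  baabbaaaabba$baababaabab  b
   19  babaababbaabbaaaabba$baa  a
   20  babbaabbaaaabba$baababaa  a
   21  bba$baababaababbaabbaaaa  a
   22  bbaaaabba$baababaababbaa  a
   23  bbaabbaaaabba$baababaaba  a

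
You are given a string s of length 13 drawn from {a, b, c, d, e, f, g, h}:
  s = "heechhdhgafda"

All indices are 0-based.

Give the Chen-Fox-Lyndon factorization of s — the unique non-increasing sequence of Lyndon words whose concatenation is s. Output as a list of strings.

["h", "e", "e", "chhdhg", "afd", "a"]

emit factor 1: 'h' (i=0, period=1)
emit factor 2: 'e' (i=1, period=1)
emit factor 3: 'e' (i=2, period=1)
emit factor 4: 'chhdhg' (i=3, period=6)
emit factor 5: 'afd' (i=9, period=3)
emit factor 6: 'a' (i=12, period=1)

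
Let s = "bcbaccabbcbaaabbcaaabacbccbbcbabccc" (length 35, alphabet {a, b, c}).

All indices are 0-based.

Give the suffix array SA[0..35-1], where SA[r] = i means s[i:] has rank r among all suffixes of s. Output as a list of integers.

[17, 11, 18, 12, 19, 13, 6, 30, 21, 3, 10, 29, 20, 2, 14, 7, 26, 15, 8, 27, 0, 23, 31, 34, 16, 5, 9, 28, 1, 25, 22, 33, 4, 24, 32]

rank→(start, suffix):
  0 → (17, 'aaabacbccbbcbabccc')
  1 → (11, 'aaabbcaaabacbccbbcbabccc')
  2 → (18, 'aabacbccbbcbabccc')
  3 → (12, 'aabbcaaabacbccbbcbabccc')
  4 → (19, 'abacbccbbcbabccc')
  5 → (13, 'abbcaaabacbccbbcbabccc')
  6 → (6, 'abbcbaaabbcaaabacbccbbcbabccc')
  7 → (30, 'abccc')
  8 → (21, 'acbccbbcbabccc')
  9 → (3, 'accabbcbaaabbcaaabacbccbbcbabccc')
  10 → (10, 'baaabbcaaabacbccbbcbabccc')
  11 → (29, 'babccc')
  12 → (20, 'bacbccbbcbabccc')
  13 → (2, 'baccabbcbaaabbcaaabacbccbbcbabccc')
  14 → (14, 'bbcaaabacbccbbcbabccc')
  15 → (7, 'bbcbaaabbcaaabacbccbbcbabccc')
  16 → (26, 'bbcbabccc')
  17 → (15, 'bcaaabacbccbbcbabccc')
  18 → (8, 'bcbaaabbcaaabacbccbbcbabccc')
  19 → (27, 'bcbabccc')
  20 → (0, 'bcbaccabbcbaaabbcaaabacbccbbcbabccc')
  21 → (23, 'bccbbcbabccc')
  22 → (31, 'bccc')
  23 → (34, 'c')
  24 → (16, 'caaabacbccbbcbabccc')
  25 → (5, 'cabbcbaaabbcaaabacbccbbcbabccc')
  26 → (9, 'cbaaabbcaaabacbccbbcbabccc')
  27 → (28, 'cbabccc')
  28 → (1, 'cbaccabbcbaaabbcaaabacbccbbcbabccc')
  29 → (25, 'cbbcbabccc')
  30 → (22, 'cbccbbcbabccc')
  31 → (33, 'cc')
  32 → (4, 'ccabbcbaaabbcaaabacbccbbcbabccc')
  33 → (24, 'ccbbcbabccc')
  34 → (32, 'ccc')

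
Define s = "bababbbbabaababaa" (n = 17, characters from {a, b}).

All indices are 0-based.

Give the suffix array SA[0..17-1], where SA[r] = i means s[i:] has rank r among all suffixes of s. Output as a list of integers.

[16, 15, 10, 13, 8, 11, 1, 3, 14, 9, 12, 7, 0, 2, 6, 5, 4]

rank | idx | suffix
   0 |  16 | a
   1 |  15 | aa
   2 |  10 | aababaa
   3 |  13 | abaa
   4 |   8 | abaababaa
   5 |  11 | ababaa
   6 |   1 | ababbbbabaababaa
   7 |   3 | abbbbabaababaa
   8 |  14 | baa
   9 |   9 | baababaa
  10 |  12 | babaa
  11 |   7 | babaababaa
  12 |   0 | bababbbbabaababaa
  13 |   2 | babbbbabaababaa
  14 |   6 | bbabaababaa
  15 |   5 | bbbabaababaa
  16 |   4 | bbbbabaababaa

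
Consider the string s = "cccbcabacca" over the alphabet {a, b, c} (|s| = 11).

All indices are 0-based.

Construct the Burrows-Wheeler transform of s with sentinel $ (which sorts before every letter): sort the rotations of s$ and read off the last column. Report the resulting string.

accbaccbcac$

rank  rotation      last
    0  $cccbcabacca  a
    1  a$cccbcabacc  c
    2  abacca$cccbc  c
    3  acca$cccbcab  b
    4  bacca$cccbca  a
    5  bcabacca$ccc  c
    6  ca$cccbcabac  c
    7  cabacca$cccb  b
    8  cbcabacca$cc  c
    9  cca$cccbcaba  a
   10  ccbcabacca$c  c
   11  cccbcabacca$  $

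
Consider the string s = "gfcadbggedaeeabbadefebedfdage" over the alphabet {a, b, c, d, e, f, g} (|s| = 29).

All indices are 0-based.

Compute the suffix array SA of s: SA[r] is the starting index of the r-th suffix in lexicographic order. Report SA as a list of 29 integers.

rank | idx | suffix
   0 |  13 | abbadefebedfdage
   1 |   3 | adbggedaeeabbadefebedfdage
   2 |  16 | adefebedfdage
   3 |  10 | aeeabbadefebedfdage
   4 |  26 | age
   5 |  15 | badefebedfdage
   6 |  14 | bbadefebedfdage
   7 |  21 | bedfdage
   8 |   5 | bggedaeeabbadefebedfdage
   9 |   2 | cadbggedaeeabbadefebedfdage
  10 |   9 | daeeabbadefebedfdage
  11 |  25 | dage
  12 |   4 | dbggedaeeabbadefebedfdage
  13 |  17 | defebedfdage
  14 |  23 | dfdage
  15 |  28 | e
  16 |  12 | eabbadefebedfdage
  17 |  20 | ebedfdage
  18 |   8 | edaeeabbadefebedfdage
  19 |  22 | edfdage
  20 |  11 | eeabbadefebedfdage
  21 |  18 | efebedfdage
  22 |   1 | fcadbggedaeeabbadefebedfdage
  23 |  24 | fdage
  24 |  19 | febedfdage
  25 |  27 | ge
  26 |   7 | gedaeeabbadefebedfdage
  27 |   0 | gfcadbggedaeeabbadefebedfdage
  28 |   6 | ggedaeeabbadefebedfdage

[13, 3, 16, 10, 26, 15, 14, 21, 5, 2, 9, 25, 4, 17, 23, 28, 12, 20, 8, 22, 11, 18, 1, 24, 19, 27, 7, 0, 6]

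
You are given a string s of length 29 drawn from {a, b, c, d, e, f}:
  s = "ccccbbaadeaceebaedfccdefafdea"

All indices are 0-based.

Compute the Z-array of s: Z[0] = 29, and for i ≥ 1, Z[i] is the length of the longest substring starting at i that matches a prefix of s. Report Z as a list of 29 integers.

Z[0]=29
i=1: outside box; Z[1]=3 scan→box=[1,4)
i=2: min(r-i=2, Z[1]=3)=2; Z[2]=2
i=3: min(r-i=1, Z[2]=2)=1; Z[3]=1
i=4: outside box; Z[4]=0
i=5: outside box; Z[5]=0
i=6: outside box; Z[6]=0
i=7: outside box; Z[7]=0
i=8: outside box; Z[8]=0
i=9: outside box; Z[9]=0
i=10: outside box; Z[10]=0
i=11: outside box; Z[11]=1 scan→box=[11,12)
i=12: outside box; Z[12]=0
i=13: outside box; Z[13]=0
i=14: outside box; Z[14]=0
i=15: outside box; Z[15]=0
i=16: outside box; Z[16]=0
i=17: outside box; Z[17]=0
i=18: outside box; Z[18]=0
i=19: outside box; Z[19]=2 scan→box=[19,21)
i=20: min(r-i=1, Z[1]=3)=1; Z[20]=1
i=21: outside box; Z[21]=0
i=22: outside box; Z[22]=0
i=23: outside box; Z[23]=0
i=24: outside box; Z[24]=0
i=25: outside box; Z[25]=0
i=26: outside box; Z[26]=0
i=27: outside box; Z[27]=0
i=28: outside box; Z[28]=0

[29, 3, 2, 1, 0, 0, 0, 0, 0, 0, 0, 1, 0, 0, 0, 0, 0, 0, 0, 2, 1, 0, 0, 0, 0, 0, 0, 0, 0]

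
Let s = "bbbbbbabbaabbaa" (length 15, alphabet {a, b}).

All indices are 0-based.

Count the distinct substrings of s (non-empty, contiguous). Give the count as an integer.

84

rank | idx | suffix
   0 |  14 | a
   1 |  13 | aa
   2 |   9 | aabbaa
   3 |  10 | abbaa
   4 |   6 | abbaabbaa
   5 |  12 | baa
   6 |   8 | baabbaa
   7 |   5 | babbaabbaa
   8 |  11 | bbaa
   9 |   7 | bbaabbaa
  10 |   4 | bbabbaabbaa
  11 |   3 | bbbabbaabbaa
  12 |   2 | bbbbabbaabbaa
  13 |   1 | bbbbbabbaabbaa
  14 |   0 | bbbbbbabbaabbaa

SA = [14, 13, 9, 10, 6, 12, 8, 5, 11, 7, 4, 3, 2, 1, 0]
[i] adj suffixes → lcp
  [1] 14/13 → 1 ('a')
  [2] 13/9 → 2 ('aa')
  [3] 9/10 → 1 ('a')
  [4] 10/6 → 5 ('abbaa')
  [5] 6/12 → 0 ('')
  [6] 12/8 → 3 ('baa')
  [7] 8/5 → 2 ('ba')
  [8] 5/11 → 1 ('b')
  [9] 11/7 → 4 ('bbaa')
  [10] 7/4 → 3 ('bba')
  [11] 4/3 → 2 ('bb')
  [12] 3/2 → 3 ('bbb')
  [13] 2/1 → 4 ('bbbb')
  [14] 1/0 → 5 ('bbbbb')

n(n+1)/2 = 15·16/2 = 120
Σ LCP = 0 + 1 + 2 + 1 + 5 + 0 + 3 + 2 + 1 + 4 + 3 + 2 + 3 + 4 + 5 = 36
distinct = 120 − 36 = 84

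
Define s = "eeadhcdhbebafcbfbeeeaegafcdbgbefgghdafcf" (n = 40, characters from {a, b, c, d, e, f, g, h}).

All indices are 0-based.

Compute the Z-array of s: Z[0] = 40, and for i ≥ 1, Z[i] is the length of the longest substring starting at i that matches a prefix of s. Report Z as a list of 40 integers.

[40, 1, 0, 0, 0, 0, 0, 0, 0, 1, 0, 0, 0, 0, 0, 0, 0, 2, 3, 1, 0, 1, 0, 0, 0, 0, 0, 0, 0, 0, 1, 0, 0, 0, 0, 0, 0, 0, 0, 0]

Z[0]=40
i=1: i≥r, start 0; Z[1]=1 scan→box=[1,2)
i=2: i≥r, start 0; Z[2]=0
i=3: i≥r, start 0; Z[3]=0
i=4: i≥r, start 0; Z[4]=0
i=5: i≥r, start 0; Z[5]=0
i=6: i≥r, start 0; Z[6]=0
i=7: i≥r, start 0; Z[7]=0
i=8: i≥r, start 0; Z[8]=0
i=9: i≥r, start 0; Z[9]=1 scan→box=[9,10)
i=10: i≥r, start 0; Z[10]=0
i=11: i≥r, start 0; Z[11]=0
i=12: i≥r, start 0; Z[12]=0
i=13: i≥r, start 0; Z[13]=0
i=14: i≥r, start 0; Z[14]=0
i=15: i≥r, start 0; Z[15]=0
i=16: i≥r, start 0; Z[16]=0
i=17: i≥r, start 0; Z[17]=2 scan→box=[17,19)
i=18: min(r-i=1, Z[1]=1)=1; Z[18]=3 scan→box=[18,21)
i=19: min(r-i=2, Z[1]=1)=1; Z[19]=1
i=20: min(r-i=1, Z[2]=0)=0; Z[20]=0
i=21: i≥r, start 0; Z[21]=1 scan→box=[21,22)
i=22: i≥r, start 0; Z[22]=0
i=23: i≥r, start 0; Z[23]=0
i=24: i≥r, start 0; Z[24]=0
i=25: i≥r, start 0; Z[25]=0
i=26: i≥r, start 0; Z[26]=0
i=27: i≥r, start 0; Z[27]=0
i=28: i≥r, start 0; Z[28]=0
i=29: i≥r, start 0; Z[29]=0
i=30: i≥r, start 0; Z[30]=1 scan→box=[30,31)
i=31: i≥r, start 0; Z[31]=0
i=32: i≥r, start 0; Z[32]=0
i=33: i≥r, start 0; Z[33]=0
i=34: i≥r, start 0; Z[34]=0
i=35: i≥r, start 0; Z[35]=0
i=36: i≥r, start 0; Z[36]=0
i=37: i≥r, start 0; Z[37]=0
i=38: i≥r, start 0; Z[38]=0
i=39: i≥r, start 0; Z[39]=0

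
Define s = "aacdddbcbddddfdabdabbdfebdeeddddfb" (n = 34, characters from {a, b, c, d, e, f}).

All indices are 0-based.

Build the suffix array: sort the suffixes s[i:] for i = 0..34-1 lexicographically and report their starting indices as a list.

sorted suffixes:
  #0 SA[0]=0  'aacdddbcbddddfdabdabbdfebdeeddddfb'
  #1 SA[1]=18  'abbdfebdeeddddfb'
  #2 SA[2]=15  'abdabbdfebdeeddddfb'
  #3 SA[3]=1  'acdddbcbddddfdabdabbdfebdeeddddfb'
  #4 SA[4]=33  'b'
  #5 SA[5]=19  'bbdfebdeeddddfb'
  #6 SA[6]=6  'bcbddddfdabdabbdfebdeeddddfb'
  #7 SA[7]=16  'bdabbdfebdeeddddfb'
  #8 SA[8]=8  'bddddfdabdabbdfebdeeddddfb'
  #9 SA[9]=24  'bdeeddddfb'
  #10 SA[10]=20  'bdfebdeeddddfb'
  #11 SA[11]=7  'cbddddfdabdabbdfebdeeddddfb'
  #12 SA[12]=2  'cdddbcbddddfdabdabbdfebdeeddddfb'
  #13 SA[13]=17  'dabbdfebdeeddddfb'
  #14 SA[14]=14  'dabdabbdfebdeeddddfb'
  #15 SA[15]=5  'dbcbddddfdabdabbdfebdeeddddfb'
  #16 SA[16]=4  'ddbcbddddfdabdabbdfebdeeddddfb'
  #17 SA[17]=3  'dddbcbddddfdabdabbdfebdeeddddfb'
  #18 SA[18]=28  'ddddfb'
  #19 SA[19]=9  'ddddfdabdabbdfebdeeddddfb'
  #20 SA[20]=29  'dddfb'
  #21 SA[21]=10  'dddfdabdabbdfebdeeddddfb'
  #22 SA[22]=30  'ddfb'
  #23 SA[23]=11  'ddfdabdabbdfebdeeddddfb'
  #24 SA[24]=25  'deeddddfb'
  #25 SA[25]=31  'dfb'
  #26 SA[26]=12  'dfdabdabbdfebdeeddddfb'
  #27 SA[27]=21  'dfebdeeddddfb'
  #28 SA[28]=23  'ebdeeddddfb'
  #29 SA[29]=27  'eddddfb'
  #30 SA[30]=26  'eeddddfb'
  #31 SA[31]=32  'fb'
  #32 SA[32]=13  'fdabdabbdfebdeeddddfb'
  #33 SA[33]=22  'febdeeddddfb'

[0, 18, 15, 1, 33, 19, 6, 16, 8, 24, 20, 7, 2, 17, 14, 5, 4, 3, 28, 9, 29, 10, 30, 11, 25, 31, 12, 21, 23, 27, 26, 32, 13, 22]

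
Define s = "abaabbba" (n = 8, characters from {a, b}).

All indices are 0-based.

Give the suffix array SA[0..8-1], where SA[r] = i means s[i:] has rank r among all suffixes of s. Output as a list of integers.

[7, 2, 0, 3, 6, 1, 5, 4]

sorted suffixes:
  #0 SA[0]=7  'a'
  #1 SA[1]=2  'aabbba'
  #2 SA[2]=0  'abaabbba'
  #3 SA[3]=3  'abbba'
  #4 SA[4]=6  'ba'
  #5 SA[5]=1  'baabbba'
  #6 SA[6]=5  'bba'
  #7 SA[7]=4  'bbba'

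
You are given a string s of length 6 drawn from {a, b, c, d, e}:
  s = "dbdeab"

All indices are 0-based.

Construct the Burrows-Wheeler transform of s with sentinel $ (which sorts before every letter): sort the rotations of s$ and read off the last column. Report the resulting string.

rank  rotation last
    0  $dbdeab  b
    1  ab$dbde  e
    2  b$dbdea  a
    3  bdeab$d  d
    4  dbdeab$  $
    5  deab$db  b
    6  eab$dbd  d

bead$bd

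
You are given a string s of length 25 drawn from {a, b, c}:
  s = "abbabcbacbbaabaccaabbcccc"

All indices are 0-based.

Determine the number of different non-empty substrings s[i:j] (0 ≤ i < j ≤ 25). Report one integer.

283

rank | idx | suffix
   0 |  11 | aabaccaabbcccc
   1 |  17 | aabbcccc
   2 |  12 | abaccaabbcccc
   3 |   0 | abbabcbacbbaabaccaabbcccc
   4 |  18 | abbcccc
   5 |   3 | abcbacbbaabaccaabbcccc
   6 |   7 | acbbaabaccaabbcccc
   7 |  14 | accaabbcccc
   8 |  10 | baabaccaabbcccc
   9 |   2 | babcbacbbaabaccaabbcccc
  10 |   6 | bacbbaabaccaabbcccc
  11 |  13 | baccaabbcccc
  12 |   9 | bbaabaccaabbcccc
  13 |   1 | bbabcbacbbaabaccaabbcccc
  14 |  19 | bbcccc
  15 |   4 | bcbacbbaabaccaabbcccc
  16 |  20 | bcccc
  17 |  24 | c
  18 |  16 | caabbcccc
  19 |   5 | cbacbbaabaccaabbcccc
  20 |   8 | cbbaabaccaabbcccc
  21 |  23 | cc
  22 |  15 | ccaabbcccc
  23 |  22 | ccc
  24 |  21 | cccc

SA = [11, 17, 12, 0, 18, 3, 7, 14, 10, 2, 6, 13, 9, 1, 19, 4, 20, 24, 16, 5, 8, 23, 15, 22, 21]
[i] adj suffixes → lcp
  [1] 11/17 → 3 ('aab')
  [2] 17/12 → 1 ('a')
  [3] 12/0 → 2 ('ab')
  [4] 0/18 → 3 ('abb')
  [5] 18/3 → 2 ('ab')
  [6] 3/7 → 1 ('a')
  [7] 7/14 → 2 ('ac')
  [8] 14/10 → 0 ('')
  [9] 10/2 → 2 ('ba')
  [10] 2/6 → 2 ('ba')
  [11] 6/13 → 3 ('bac')
  [12] 13/9 → 1 ('b')
  [13] 9/1 → 3 ('bba')
  [14] 1/19 → 2 ('bb')
  [15] 19/4 → 1 ('b')
  [16] 4/20 → 2 ('bc')
  [17] 20/24 → 0 ('')
  [18] 24/16 → 1 ('c')
  [19] 16/5 → 1 ('c')
  [20] 5/8 → 2 ('cb')
  [21] 8/23 → 1 ('c')
  [22] 23/15 → 2 ('cc')
  [23] 15/22 → 2 ('cc')
  [24] 22/21 → 3 ('ccc')

n(n+1)/2 = 25·26/2 = 325
Σ LCP = 0 + 3 + 1 + 2 + 3 + 2 + 1 + 2 + 0 + 2 + 2 + 3 + 1 + 3 + 2 + 1 + 2 + 0 + 1 + 1 + 2 + 1 + 2 + 2 + 3 = 42
distinct = 325 − 42 = 283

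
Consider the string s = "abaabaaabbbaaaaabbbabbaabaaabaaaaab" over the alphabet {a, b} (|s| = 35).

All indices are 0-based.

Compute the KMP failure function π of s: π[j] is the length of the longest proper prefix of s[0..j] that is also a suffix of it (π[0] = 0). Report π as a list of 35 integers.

π[0] = 0
j=1 s[j]='b': π[1]=0 (border '')
j=2 s[j]='a': π[2]=1 (border 'a')
j=3 s[j]='a': k: 1→0; π[3]=1 (border 'a')
j=4 s[j]='b': π[4]=2 (border 'ab')
j=5 s[j]='a': π[5]=3 (border 'aba')
j=6 s[j]='a': π[6]=4 (border 'abaa')
j=7 s[j]='a': k: 4→1→0; π[7]=1 (border 'a')
j=8 s[j]='b': π[8]=2 (border 'ab')
j=9 s[j]='b': k: 2→0; π[9]=0 (border '')
j=10 s[j]='b': π[10]=0 (border '')
j=11 s[j]='a': π[11]=1 (border 'a')
j=12 s[j]='a': k: 1→0; π[12]=1 (border 'a')
j=13 s[j]='a': k: 1→0; π[13]=1 (border 'a')
j=14 s[j]='a': k: 1→0; π[14]=1 (border 'a')
j=15 s[j]='a': k: 1→0; π[15]=1 (border 'a')
j=16 s[j]='b': π[16]=2 (border 'ab')
j=17 s[j]='b': k: 2→0; π[17]=0 (border '')
j=18 s[j]='b': π[18]=0 (border '')
j=19 s[j]='a': π[19]=1 (border 'a')
j=20 s[j]='b': π[20]=2 (border 'ab')
j=21 s[j]='b': k: 2→0; π[21]=0 (border '')
j=22 s[j]='a': π[22]=1 (border 'a')
j=23 s[j]='a': k: 1→0; π[23]=1 (border 'a')
j=24 s[j]='b': π[24]=2 (border 'ab')
j=25 s[j]='a': π[25]=3 (border 'aba')
j=26 s[j]='a': π[26]=4 (border 'abaa')
j=27 s[j]='a': k: 4→1→0; π[27]=1 (border 'a')
j=28 s[j]='b': π[28]=2 (border 'ab')
j=29 s[j]='a': π[29]=3 (border 'aba')
j=30 s[j]='a': π[30]=4 (border 'abaa')
j=31 s[j]='a': k: 4→1→0; π[31]=1 (border 'a')
j=32 s[j]='a': k: 1→0; π[32]=1 (border 'a')
j=33 s[j]='a': k: 1→0; π[33]=1 (border 'a')
j=34 s[j]='b': π[34]=2 (border 'ab')

[0, 0, 1, 1, 2, 3, 4, 1, 2, 0, 0, 1, 1, 1, 1, 1, 2, 0, 0, 1, 2, 0, 1, 1, 2, 3, 4, 1, 2, 3, 4, 1, 1, 1, 2]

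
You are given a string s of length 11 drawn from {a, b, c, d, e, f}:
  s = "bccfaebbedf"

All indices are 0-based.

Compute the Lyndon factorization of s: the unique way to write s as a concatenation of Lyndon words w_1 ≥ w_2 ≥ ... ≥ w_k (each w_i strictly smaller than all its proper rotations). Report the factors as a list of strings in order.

emit factor 1: 'bccf' (i=0, period=4)
emit factor 2: 'aebbedf' (i=4, period=7)

["bccf", "aebbedf"]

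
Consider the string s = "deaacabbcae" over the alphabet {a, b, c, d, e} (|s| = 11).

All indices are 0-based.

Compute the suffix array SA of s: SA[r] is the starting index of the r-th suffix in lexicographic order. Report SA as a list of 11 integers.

rank | idx | suffix
   0 |   2 | aacabbcae
   1 |   5 | abbcae
   2 |   3 | acabbcae
   3 |   9 | ae
   4 |   6 | bbcae
   5 |   7 | bcae
   6 |   4 | cabbcae
   7 |   8 | cae
   8 |   0 | deaacabbcae
   9 |  10 | e
  10 |   1 | eaacabbcae

[2, 5, 3, 9, 6, 7, 4, 8, 0, 10, 1]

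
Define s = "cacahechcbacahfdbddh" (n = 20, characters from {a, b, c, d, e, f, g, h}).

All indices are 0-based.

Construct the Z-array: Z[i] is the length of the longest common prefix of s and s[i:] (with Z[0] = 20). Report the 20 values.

Z[0]=20
i=1: outside box; Z[1]=0
i=2: outside box; Z[2]=2 grow→box=[2,4)
i=3: min(r-i=1, Z[1]=0)=0; Z[3]=0
i=4: outside box; Z[4]=0
i=5: outside box; Z[5]=0
i=6: outside box; Z[6]=1 grow→box=[6,7)
i=7: outside box; Z[7]=0
i=8: outside box; Z[8]=1 grow→box=[8,9)
i=9: outside box; Z[9]=0
i=10: outside box; Z[10]=0
i=11: outside box; Z[11]=2 grow→box=[11,13)
i=12: min(r-i=1, Z[1]=0)=0; Z[12]=0
i=13: outside box; Z[13]=0
i=14: outside box; Z[14]=0
i=15: outside box; Z[15]=0
i=16: outside box; Z[16]=0
i=17: outside box; Z[17]=0
i=18: outside box; Z[18]=0
i=19: outside box; Z[19]=0

[20, 0, 2, 0, 0, 0, 1, 0, 1, 0, 0, 2, 0, 0, 0, 0, 0, 0, 0, 0]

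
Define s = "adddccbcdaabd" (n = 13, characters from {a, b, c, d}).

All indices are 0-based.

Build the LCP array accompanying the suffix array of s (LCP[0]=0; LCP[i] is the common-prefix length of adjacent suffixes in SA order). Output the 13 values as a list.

sorted suffixes:
  #0 SA[0]=9  'aabd'
  #1 SA[1]=10  'abd'
  #2 SA[2]=0  'adddccbcdaabd'
  #3 SA[3]=6  'bcdaabd'
  #4 SA[4]=11  'bd'
  #5 SA[5]=5  'cbcdaabd'
  #6 SA[6]=4  'ccbcdaabd'
  #7 SA[7]=7  'cdaabd'
  #8 SA[8]=12  'd'
  #9 SA[9]=8  'daabd'
  #10 SA[10]=3  'dccbcdaabd'
  #11 SA[11]=2  'ddccbcdaabd'
  #12 SA[12]=1  'dddccbcdaabd'

SA = [9, 10, 0, 6, 11, 5, 4, 7, 12, 8, 3, 2, 1]
rank  pair      lcp
   1  s[9:],s[10:]  1  'a'
   2  s[10:],s[0:]  1  'a'
   3  s[0:],s[6:]  0  ''
   4  s[6:],s[11:]  1  'b'
   5  s[11:],s[5:]  0  ''
   6  s[5:],s[4:]  1  'c'
   7  s[4:],s[7:]  1  'c'
   8  s[7:],s[12:]  0  ''
   9  s[12:],s[8:]  1  'd'
  10  s[8:],s[3:]  1  'd'
  11  s[3:],s[2:]  1  'd'
  12  s[2:],s[1:]  2  'dd'

[0, 1, 1, 0, 1, 0, 1, 1, 0, 1, 1, 1, 2]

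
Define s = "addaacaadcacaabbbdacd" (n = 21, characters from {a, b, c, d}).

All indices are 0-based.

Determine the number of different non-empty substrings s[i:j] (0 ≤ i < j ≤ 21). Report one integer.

202

sorted suffixes:
  #0 SA[0]=12  'aabbbdacd'
  #1 SA[1]=3  'aacaadcacaabbbdacd'
  #2 SA[2]=6  'aadcacaabbbdacd'
  #3 SA[3]=13  'abbbdacd'
  #4 SA[4]=10  'acaabbbdacd'
  #5 SA[5]=4  'acaadcacaabbbdacd'
  #6 SA[6]=18  'acd'
  #7 SA[7]=7  'adcacaabbbdacd'
  #8 SA[8]=0  'addaacaadcacaabbbdacd'
  #9 SA[9]=14  'bbbdacd'
  #10 SA[10]=15  'bbdacd'
  #11 SA[11]=16  'bdacd'
  #12 SA[12]=11  'caabbbdacd'
  #13 SA[13]=5  'caadcacaabbbdacd'
  #14 SA[14]=9  'cacaabbbdacd'
  #15 SA[15]=19  'cd'
  #16 SA[16]=20  'd'
  #17 SA[17]=2  'daacaadcacaabbbdacd'
  #18 SA[18]=17  'dacd'
  #19 SA[19]=8  'dcacaabbbdacd'
  #20 SA[20]=1  'ddaacaadcacaabbbdacd'

SA = [12, 3, 6, 13, 10, 4, 18, 7, 0, 14, 15, 16, 11, 5, 9, 19, 20, 2, 17, 8, 1]
i: (SA[i-1],SA[i]) lcp shared
  1: (12,3) 2 'aa'
  2: (3,6) 2 'aa'
  3: (6,13) 1 'a'
  4: (13,10) 1 'a'
  5: (10,4) 4 'acaa'
  6: (4,18) 2 'ac'
  7: (18,7) 1 'a'
  8: (7,0) 2 'ad'
  9: (0,14) 0 ''
  10: (14,15) 2 'bb'
  11: (15,16) 1 'b'
  12: (16,11) 0 ''
  13: (11,5) 3 'caa'
  14: (5,9) 2 'ca'
  15: (9,19) 1 'c'
  16: (19,20) 0 ''
  17: (20,2) 1 'd'
  18: (2,17) 2 'da'
  19: (17,8) 1 'd'
  20: (8,1) 1 'd'

n(n+1)/2 = 21·22/2 = 231
Σ LCP = 0 + 2 + 2 + 1 + 1 + 4 + 2 + 1 + 2 + 0 + 2 + 1 + 0 + 3 + 2 + 1 + 0 + 1 + 2 + 1 + 1 = 29
distinct = 231 − 29 = 202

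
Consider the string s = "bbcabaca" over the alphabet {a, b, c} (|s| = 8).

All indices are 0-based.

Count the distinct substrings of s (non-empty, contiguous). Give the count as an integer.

30

rank | idx | suffix
   0 |   7 | a
   1 |   3 | abaca
   2 |   5 | aca
   3 |   4 | baca
   4 |   0 | bbcabaca
   5 |   1 | bcabaca
   6 |   6 | ca
   7 |   2 | cabaca

SA = [7, 3, 5, 4, 0, 1, 6, 2]
i: (SA[i-1],SA[i]) lcp shared
  1: (7,3) 1 'a'
  2: (3,5) 1 'a'
  3: (5,4) 0 ''
  4: (4,0) 1 'b'
  5: (0,1) 1 'b'
  6: (1,6) 0 ''
  7: (6,2) 2 'ca'

n(n+1)/2 = 8·9/2 = 36
Σ LCP = 0 + 1 + 1 + 0 + 1 + 1 + 0 + 2 = 6
distinct = 36 − 6 = 30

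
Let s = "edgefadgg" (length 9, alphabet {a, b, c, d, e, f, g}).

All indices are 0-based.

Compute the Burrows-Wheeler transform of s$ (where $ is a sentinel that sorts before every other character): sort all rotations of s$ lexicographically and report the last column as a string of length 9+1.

gfea$gegdd

rank  rotation    last
    0  $edgefadgg  g
    1  adgg$edgef  f
    2  dgefadgg$e  e
    3  dgg$edgefa  a
    4  edgefadgg$  $
    5  efadgg$edg  g
    6  fadgg$edge  e
    7  g$edgefadg  g
    8  gefadgg$ed  d
    9  gg$edgefad  d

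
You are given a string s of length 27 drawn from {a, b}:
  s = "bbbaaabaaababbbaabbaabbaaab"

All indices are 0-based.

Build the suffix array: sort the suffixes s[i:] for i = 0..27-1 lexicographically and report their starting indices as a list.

rank | idx | suffix
   0 |  23 | aaab
   1 |   3 | aaabaaababbbaabbaabbaaab
   2 |   7 | aaababbbaabbaabbaaab
   3 |  24 | aab
   4 |   4 | aabaaababbbaabbaabbaaab
   5 |   8 | aababbbaabbaabbaaab
   6 |  19 | aabbaaab
   7 |  15 | aabbaabbaaab
   8 |  25 | ab
   9 |   5 | abaaababbbaabbaabbaaab
  10 |   9 | ababbbaabbaabbaaab
  11 |  20 | abbaaab
  12 |  16 | abbaabbaaab
  13 |  11 | abbbaabbaabbaaab
  14 |  26 | b
  15 |  22 | baaab
  16 |   2 | baaabaaababbbaabbaabbaaab
  17 |   6 | baaababbbaabbaabbaaab
  18 |  18 | baabbaaab
  19 |  14 | baabbaabbaaab
  20 |  10 | babbbaabbaabbaaab
  21 |  21 | bbaaab
  22 |   1 | bbaaabaaababbbaabbaabbaaab
  23 |  17 | bbaabbaaab
  24 |  13 | bbaabbaabbaaab
  25 |   0 | bbbaaabaaababbbaabbaabbaaab
  26 |  12 | bbbaabbaabbaaab

[23, 3, 7, 24, 4, 8, 19, 15, 25, 5, 9, 20, 16, 11, 26, 22, 2, 6, 18, 14, 10, 21, 1, 17, 13, 0, 12]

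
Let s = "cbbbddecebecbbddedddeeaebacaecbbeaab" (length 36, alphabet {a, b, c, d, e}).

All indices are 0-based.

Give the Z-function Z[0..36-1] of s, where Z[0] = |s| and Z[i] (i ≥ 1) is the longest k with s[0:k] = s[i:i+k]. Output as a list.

Z[0]=36
i=1: i≥r, start 0; Z[1]=0
i=2: i≥r, start 0; Z[2]=0
i=3: i≥r, start 0; Z[3]=0
i=4: i≥r, start 0; Z[4]=0
i=5: i≥r, start 0; Z[5]=0
i=6: i≥r, start 0; Z[6]=0
i=7: i≥r, start 0; Z[7]=1 grow→box=[7,8)
i=8: i≥r, start 0; Z[8]=0
i=9: i≥r, start 0; Z[9]=0
i=10: i≥r, start 0; Z[10]=0
i=11: i≥r, start 0; Z[11]=3 grow→box=[11,14)
i=12: min(r-i=2, Z[1]=0)=0; Z[12]=0
i=13: min(r-i=1, Z[2]=0)=0; Z[13]=0
i=14: i≥r, start 0; Z[14]=0
i=15: i≥r, start 0; Z[15]=0
i=16: i≥r, start 0; Z[16]=0
i=17: i≥r, start 0; Z[17]=0
i=18: i≥r, start 0; Z[18]=0
i=19: i≥r, start 0; Z[19]=0
i=20: i≥r, start 0; Z[20]=0
i=21: i≥r, start 0; Z[21]=0
i=22: i≥r, start 0; Z[22]=0
i=23: i≥r, start 0; Z[23]=0
i=24: i≥r, start 0; Z[24]=0
i=25: i≥r, start 0; Z[25]=0
i=26: i≥r, start 0; Z[26]=1 grow→box=[26,27)
i=27: i≥r, start 0; Z[27]=0
i=28: i≥r, start 0; Z[28]=0
i=29: i≥r, start 0; Z[29]=3 grow→box=[29,32)
i=30: min(r-i=2, Z[1]=0)=0; Z[30]=0
i=31: min(r-i=1, Z[2]=0)=0; Z[31]=0
i=32: i≥r, start 0; Z[32]=0
i=33: i≥r, start 0; Z[33]=0
i=34: i≥r, start 0; Z[34]=0
i=35: i≥r, start 0; Z[35]=0

[36, 0, 0, 0, 0, 0, 0, 1, 0, 0, 0, 3, 0, 0, 0, 0, 0, 0, 0, 0, 0, 0, 0, 0, 0, 0, 1, 0, 0, 3, 0, 0, 0, 0, 0, 0]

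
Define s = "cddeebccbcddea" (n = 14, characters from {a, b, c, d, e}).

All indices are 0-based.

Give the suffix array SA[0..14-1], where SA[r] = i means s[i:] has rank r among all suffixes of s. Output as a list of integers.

[13, 5, 8, 7, 6, 9, 0, 10, 1, 11, 2, 12, 4, 3]

rank | idx | suffix
   0 |  13 | a
   1 |   5 | bccbcddea
   2 |   8 | bcddea
   3 |   7 | cbcddea
   4 |   6 | ccbcddea
   5 |   9 | cddea
   6 |   0 | cddeebccbcddea
   7 |  10 | ddea
   8 |   1 | ddeebccbcddea
   9 |  11 | dea
  10 |   2 | deebccbcddea
  11 |  12 | ea
  12 |   4 | ebccbcddea
  13 |   3 | eebccbcddea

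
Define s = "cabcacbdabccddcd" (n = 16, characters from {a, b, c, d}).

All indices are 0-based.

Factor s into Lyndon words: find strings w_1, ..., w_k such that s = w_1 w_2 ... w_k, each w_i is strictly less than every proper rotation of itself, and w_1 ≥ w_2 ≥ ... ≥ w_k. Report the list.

emit factor 1: 'c' (i=0, period=1)
emit factor 2: 'abcacbdabccddcd' (i=1, period=15)

["c", "abcacbdabccddcd"]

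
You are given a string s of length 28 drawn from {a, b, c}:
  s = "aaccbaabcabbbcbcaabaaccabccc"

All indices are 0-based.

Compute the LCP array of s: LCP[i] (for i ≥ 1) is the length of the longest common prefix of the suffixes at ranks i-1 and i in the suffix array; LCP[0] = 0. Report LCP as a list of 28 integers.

[0, 3, 2, 4, 1, 2, 2, 3, 1, 3, 0, 3, 1, 2, 1, 3, 2, 2, 0, 1, 2, 3, 1, 2, 1, 2, 2, 2]

rank→(start, suffix):
  0 → (16, 'aabaaccabccc')
  1 → (5, 'aabcabbbcbcaabaaccabccc')
  2 → (19, 'aaccabccc')
  3 → (0, 'aaccbaabcabbbcbcaabaaccabccc')
  4 → (17, 'abaaccabccc')
  5 → (9, 'abbbcbcaabaaccabccc')
  6 → (6, 'abcabbbcbcaabaaccabccc')
  7 → (23, 'abccc')
  8 → (20, 'accabccc')
  9 → (1, 'accbaabcabbbcbcaabaaccabccc')
  10 → (4, 'baabcabbbcbcaabaaccabccc')
  11 → (18, 'baaccabccc')
  12 → (10, 'bbbcbcaabaaccabccc')
  13 → (11, 'bbcbcaabaaccabccc')
  14 → (14, 'bcaabaaccabccc')
  15 → (7, 'bcabbbcbcaabaaccabccc')
  16 → (12, 'bcbcaabaaccabccc')
  17 → (24, 'bccc')
  18 → (27, 'c')
  19 → (15, 'caabaaccabccc')
  20 → (8, 'cabbbcbcaabaaccabccc')
  21 → (22, 'cabccc')
  22 → (3, 'cbaabcabbbcbcaabaaccabccc')
  23 → (13, 'cbcaabaaccabccc')
  24 → (26, 'cc')
  25 → (21, 'ccabccc')
  26 → (2, 'ccbaabcabbbcbcaabaaccabccc')
  27 → (25, 'ccc')

SA = [16, 5, 19, 0, 17, 9, 6, 23, 20, 1, 4, 18, 10, 11, 14, 7, 12, 24, 27, 15, 8, 22, 3, 13, 26, 21, 2, 25]
i: (SA[i-1],SA[i]) lcp shared
  1: (16,5) 3 'aab'
  2: (5,19) 2 'aa'
  3: (19,0) 4 'aacc'
  4: (0,17) 1 'a'
  5: (17,9) 2 'ab'
  6: (9,6) 2 'ab'
  7: (6,23) 3 'abc'
  8: (23,20) 1 'a'
  9: (20,1) 3 'acc'
  10: (1,4) 0 ''
  11: (4,18) 3 'baa'
  12: (18,10) 1 'b'
  13: (10,11) 2 'bb'
  14: (11,14) 1 'b'
  15: (14,7) 3 'bca'
  16: (7,12) 2 'bc'
  17: (12,24) 2 'bc'
  18: (24,27) 0 ''
  19: (27,15) 1 'c'
  20: (15,8) 2 'ca'
  21: (8,22) 3 'cab'
  22: (22,3) 1 'c'
  23: (3,13) 2 'cb'
  24: (13,26) 1 'c'
  25: (26,21) 2 'cc'
  26: (21,2) 2 'cc'
  27: (2,25) 2 'cc'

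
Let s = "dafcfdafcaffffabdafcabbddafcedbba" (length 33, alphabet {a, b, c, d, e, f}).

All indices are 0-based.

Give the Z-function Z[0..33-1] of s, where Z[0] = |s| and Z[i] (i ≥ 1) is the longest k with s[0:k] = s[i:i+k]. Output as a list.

[33, 0, 0, 0, 0, 4, 0, 0, 0, 0, 0, 0, 0, 0, 0, 0, 4, 0, 0, 0, 0, 0, 0, 1, 4, 0, 0, 0, 0, 1, 0, 0, 0]

Z[0]=33
i=1: i≥r, start 0; Z[1]=0
i=2: i≥r, start 0; Z[2]=0
i=3: i≥r, start 0; Z[3]=0
i=4: i≥r, start 0; Z[4]=0
i=5: i≥r, start 0; Z[5]=4 extend→box=[5,9)
i=6: min(r-i=3, Z[1]=0)=0; Z[6]=0
i=7: min(r-i=2, Z[2]=0)=0; Z[7]=0
i=8: min(r-i=1, Z[3]=0)=0; Z[8]=0
i=9: i≥r, start 0; Z[9]=0
i=10: i≥r, start 0; Z[10]=0
i=11: i≥r, start 0; Z[11]=0
i=12: i≥r, start 0; Z[12]=0
i=13: i≥r, start 0; Z[13]=0
i=14: i≥r, start 0; Z[14]=0
i=15: i≥r, start 0; Z[15]=0
i=16: i≥r, start 0; Z[16]=4 extend→box=[16,20)
i=17: min(r-i=3, Z[1]=0)=0; Z[17]=0
i=18: min(r-i=2, Z[2]=0)=0; Z[18]=0
i=19: min(r-i=1, Z[3]=0)=0; Z[19]=0
i=20: i≥r, start 0; Z[20]=0
i=21: i≥r, start 0; Z[21]=0
i=22: i≥r, start 0; Z[22]=0
i=23: i≥r, start 0; Z[23]=1 extend→box=[23,24)
i=24: i≥r, start 0; Z[24]=4 extend→box=[24,28)
i=25: min(r-i=3, Z[1]=0)=0; Z[25]=0
i=26: min(r-i=2, Z[2]=0)=0; Z[26]=0
i=27: min(r-i=1, Z[3]=0)=0; Z[27]=0
i=28: i≥r, start 0; Z[28]=0
i=29: i≥r, start 0; Z[29]=1 extend→box=[29,30)
i=30: i≥r, start 0; Z[30]=0
i=31: i≥r, start 0; Z[31]=0
i=32: i≥r, start 0; Z[32]=0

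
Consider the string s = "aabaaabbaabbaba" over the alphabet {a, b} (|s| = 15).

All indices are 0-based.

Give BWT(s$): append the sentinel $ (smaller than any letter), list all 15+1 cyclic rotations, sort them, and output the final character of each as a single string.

abb$abbaaaaabbaa

rank  rotation          last
    0  $aabaaabbaabbaba  a
    1  a$aabaaabbaabbab  b
    2  aaabbaabbaba$aab  b
    3  aabaaabbaabbaba$  $
    4  aabbaabbaba$aaba  a
    5  aabbaba$aabaaabb  b
    6  aba$aabaaabbaabb  b
    7  abaaabbaabbaba$a  a
    8  abbaabbaba$aabaa  a
    9  abbaba$aabaaabba  a
   10  ba$aabaaabbaabba  a
   11  baaabbaabbaba$aa  a
   12  baabbaba$aabaaab  b
   13  baba$aabaaabbaab  b
   14  bbaabbaba$aabaaa  a
   15  bbaba$aabaaabbaa  a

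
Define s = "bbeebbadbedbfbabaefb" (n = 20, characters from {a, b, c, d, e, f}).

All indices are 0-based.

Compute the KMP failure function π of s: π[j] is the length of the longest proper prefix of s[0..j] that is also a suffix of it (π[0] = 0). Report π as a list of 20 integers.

[0, 1, 0, 0, 1, 2, 0, 0, 1, 0, 0, 1, 0, 1, 0, 1, 0, 0, 0, 1]

π[0] = 0
j=1 s[j]='b': π[1]=1 (border 'b')
j=2 s[j]='e': k: 1→0; π[2]=0 (border '')
j=3 s[j]='e': π[3]=0 (border '')
j=4 s[j]='b': π[4]=1 (border 'b')
j=5 s[j]='b': π[5]=2 (border 'bb')
j=6 s[j]='a': k: 2→1→0; π[6]=0 (border '')
j=7 s[j]='d': π[7]=0 (border '')
j=8 s[j]='b': π[8]=1 (border 'b')
j=9 s[j]='e': k: 1→0; π[9]=0 (border '')
j=10 s[j]='d': π[10]=0 (border '')
j=11 s[j]='b': π[11]=1 (border 'b')
j=12 s[j]='f': k: 1→0; π[12]=0 (border '')
j=13 s[j]='b': π[13]=1 (border 'b')
j=14 s[j]='a': k: 1→0; π[14]=0 (border '')
j=15 s[j]='b': π[15]=1 (border 'b')
j=16 s[j]='a': k: 1→0; π[16]=0 (border '')
j=17 s[j]='e': π[17]=0 (border '')
j=18 s[j]='f': π[18]=0 (border '')
j=19 s[j]='b': π[19]=1 (border 'b')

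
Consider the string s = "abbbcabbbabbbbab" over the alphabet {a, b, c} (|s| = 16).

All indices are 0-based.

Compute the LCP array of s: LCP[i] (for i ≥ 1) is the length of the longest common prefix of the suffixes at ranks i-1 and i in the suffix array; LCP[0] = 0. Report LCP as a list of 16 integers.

sorted suffixes:
  #0 SA[0]=14  'ab'
  #1 SA[1]=5  'abbbabbbbab'
  #2 SA[2]=9  'abbbbab'
  #3 SA[3]=0  'abbbcabbbabbbbab'
  #4 SA[4]=15  'b'
  #5 SA[5]=13  'bab'
  #6 SA[6]=8  'babbbbab'
  #7 SA[7]=12  'bbab'
  #8 SA[8]=7  'bbabbbbab'
  #9 SA[9]=11  'bbbab'
  #10 SA[10]=6  'bbbabbbbab'
  #11 SA[11]=10  'bbbbab'
  #12 SA[12]=1  'bbbcabbbabbbbab'
  #13 SA[13]=2  'bbcabbbabbbbab'
  #14 SA[14]=3  'bcabbbabbbbab'
  #15 SA[15]=4  'cabbbabbbbab'

SA = [14, 5, 9, 0, 15, 13, 8, 12, 7, 11, 6, 10, 1, 2, 3, 4]
rank  pair      lcp
   1  s[14:],s[5:]  2  'ab'
   2  s[5:],s[9:]  4  'abbb'
   3  s[9:],s[0:]  4  'abbb'
   4  s[0:],s[15:]  0  ''
   5  s[15:],s[13:]  1  'b'
   6  s[13:],s[8:]  3  'bab'
   7  s[8:],s[12:]  1  'b'
   8  s[12:],s[7:]  4  'bbab'
   9  s[7:],s[11:]  2  'bb'
  10  s[11:],s[6:]  5  'bbbab'
  11  s[6:],s[10:]  3  'bbb'
  12  s[10:],s[1:]  3  'bbb'
  13  s[1:],s[2:]  2  'bb'
  14  s[2:],s[3:]  1  'b'
  15  s[3:],s[4:]  0  ''

[0, 2, 4, 4, 0, 1, 3, 1, 4, 2, 5, 3, 3, 2, 1, 0]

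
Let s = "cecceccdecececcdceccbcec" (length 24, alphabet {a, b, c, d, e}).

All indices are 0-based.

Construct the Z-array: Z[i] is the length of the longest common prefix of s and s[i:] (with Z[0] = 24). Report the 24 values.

[24, 0, 1, 4, 0, 1, 1, 0, 0, 3, 0, 4, 0, 1, 1, 0, 4, 0, 1, 1, 0, 3, 0, 1]

Z[0]=24
i=1: outside box; Z[1]=0
i=2: outside box; Z[2]=1 grow→box=[2,3)
i=3: outside box; Z[3]=4 grow→box=[3,7)
i=4: min(r-i=3, Z[1]=0)=0; Z[4]=0
i=5: min(r-i=2, Z[2]=1)=1; Z[5]=1
i=6: min(r-i=1, Z[3]=4)=1; Z[6]=1
i=7: outside box; Z[7]=0
i=8: outside box; Z[8]=0
i=9: outside box; Z[9]=3 grow→box=[9,12)
i=10: min(r-i=2, Z[1]=0)=0; Z[10]=0
i=11: min(r-i=1, Z[2]=1)=1; Z[11]=4 grow→box=[11,15)
i=12: min(r-i=3, Z[1]=0)=0; Z[12]=0
i=13: min(r-i=2, Z[2]=1)=1; Z[13]=1
i=14: min(r-i=1, Z[3]=4)=1; Z[14]=1
i=15: outside box; Z[15]=0
i=16: outside box; Z[16]=4 grow→box=[16,20)
i=17: min(r-i=3, Z[1]=0)=0; Z[17]=0
i=18: min(r-i=2, Z[2]=1)=1; Z[18]=1
i=19: min(r-i=1, Z[3]=4)=1; Z[19]=1
i=20: outside box; Z[20]=0
i=21: outside box; Z[21]=3 grow→box=[21,24)
i=22: min(r-i=2, Z[1]=0)=0; Z[22]=0
i=23: min(r-i=1, Z[2]=1)=1; Z[23]=1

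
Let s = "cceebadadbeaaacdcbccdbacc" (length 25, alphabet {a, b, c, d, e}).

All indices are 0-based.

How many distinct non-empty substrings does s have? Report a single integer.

sorted suffixes:
  #0 SA[0]=11  'aaacdcbccdbacc'
  #1 SA[1]=12  'aacdcbccdbacc'
  #2 SA[2]=22  'acc'
  #3 SA[3]=13  'acdcbccdbacc'
  #4 SA[4]=5  'adadbeaaacdcbccdbacc'
  #5 SA[5]=7  'adbeaaacdcbccdbacc'
  #6 SA[6]=21  'bacc'
  #7 SA[7]=4  'badadbeaaacdcbccdbacc'
  #8 SA[8]=17  'bccdbacc'
  #9 SA[9]=9  'beaaacdcbccdbacc'
  #10 SA[10]=24  'c'
  #11 SA[11]=16  'cbccdbacc'
  #12 SA[12]=23  'cc'
  #13 SA[13]=18  'ccdbacc'
  #14 SA[14]=0  'cceebadadbeaaacdcbccdbacc'
  #15 SA[15]=19  'cdbacc'
  #16 SA[16]=14  'cdcbccdbacc'
  #17 SA[17]=1  'ceebadadbeaaacdcbccdbacc'
  #18 SA[18]=6  'dadbeaaacdcbccdbacc'
  #19 SA[19]=20  'dbacc'
  #20 SA[20]=8  'dbeaaacdcbccdbacc'
  #21 SA[21]=15  'dcbccdbacc'
  #22 SA[22]=10  'eaaacdcbccdbacc'
  #23 SA[23]=3  'ebadadbeaaacdcbccdbacc'
  #24 SA[24]=2  'eebadadbeaaacdcbccdbacc'

SA = [11, 12, 22, 13, 5, 7, 21, 4, 17, 9, 24, 16, 23, 18, 0, 19, 14, 1, 6, 20, 8, 15, 10, 3, 2]
i: (SA[i-1],SA[i]) lcp shared
  1: (11,12) 2 'aa'
  2: (12,22) 1 'a'
  3: (22,13) 2 'ac'
  4: (13,5) 1 'a'
  5: (5,7) 2 'ad'
  6: (7,21) 0 ''
  7: (21,4) 2 'ba'
  8: (4,17) 1 'b'
  9: (17,9) 1 'b'
  10: (9,24) 0 ''
  11: (24,16) 1 'c'
  12: (16,23) 1 'c'
  13: (23,18) 2 'cc'
  14: (18,0) 2 'cc'
  15: (0,19) 1 'c'
  16: (19,14) 2 'cd'
  17: (14,1) 1 'c'
  18: (1,6) 0 ''
  19: (6,20) 1 'd'
  20: (20,8) 2 'db'
  21: (8,15) 1 'd'
  22: (15,10) 0 ''
  23: (10,3) 1 'e'
  24: (3,2) 1 'e'

n(n+1)/2 = 25·26/2 = 325
Σ LCP = 0 + 2 + 1 + 2 + 1 + 2 + 0 + 2 + 1 + 1 + 0 + 1 + 1 + 2 + 2 + 1 + 2 + 1 + 0 + 1 + 2 + 1 + 0 + 1 + 1 = 28
distinct = 325 − 28 = 297

297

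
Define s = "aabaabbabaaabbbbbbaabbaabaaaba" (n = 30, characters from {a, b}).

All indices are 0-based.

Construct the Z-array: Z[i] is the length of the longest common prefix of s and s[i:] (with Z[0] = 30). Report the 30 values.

[30, 1, 0, 3, 1, 0, 0, 1, 0, 2, 3, 1, 0, 0, 0, 0, 0, 0, 3, 1, 0, 0, 5, 1, 0, 2, 4, 1, 0, 1]

Z[0]=30
i=1: i≥r, start 0; Z[1]=1 scan→box=[1,2)
i=2: i≥r, start 0; Z[2]=0
i=3: i≥r, start 0; Z[3]=3 scan→box=[3,6)
i=4: min(r-i=2, Z[1]=1)=1; Z[4]=1
i=5: min(r-i=1, Z[2]=0)=0; Z[5]=0
i=6: i≥r, start 0; Z[6]=0
i=7: i≥r, start 0; Z[7]=1 scan→box=[7,8)
i=8: i≥r, start 0; Z[8]=0
i=9: i≥r, start 0; Z[9]=2 scan→box=[9,11)
i=10: min(r-i=1, Z[1]=1)=1; Z[10]=3 scan→box=[10,13)
i=11: min(r-i=2, Z[1]=1)=1; Z[11]=1
i=12: min(r-i=1, Z[2]=0)=0; Z[12]=0
i=13: i≥r, start 0; Z[13]=0
i=14: i≥r, start 0; Z[14]=0
i=15: i≥r, start 0; Z[15]=0
i=16: i≥r, start 0; Z[16]=0
i=17: i≥r, start 0; Z[17]=0
i=18: i≥r, start 0; Z[18]=3 scan→box=[18,21)
i=19: min(r-i=2, Z[1]=1)=1; Z[19]=1
i=20: min(r-i=1, Z[2]=0)=0; Z[20]=0
i=21: i≥r, start 0; Z[21]=0
i=22: i≥r, start 0; Z[22]=5 scan→box=[22,27)
i=23: min(r-i=4, Z[1]=1)=1; Z[23]=1
i=24: min(r-i=3, Z[2]=0)=0; Z[24]=0
i=25: min(r-i=2, Z[3]=3)=2; Z[25]=2
i=26: min(r-i=1, Z[4]=1)=1; Z[26]=4 scan→box=[26,30)
i=27: min(r-i=3, Z[1]=1)=1; Z[27]=1
i=28: min(r-i=2, Z[2]=0)=0; Z[28]=0
i=29: min(r-i=1, Z[3]=3)=1; Z[29]=1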